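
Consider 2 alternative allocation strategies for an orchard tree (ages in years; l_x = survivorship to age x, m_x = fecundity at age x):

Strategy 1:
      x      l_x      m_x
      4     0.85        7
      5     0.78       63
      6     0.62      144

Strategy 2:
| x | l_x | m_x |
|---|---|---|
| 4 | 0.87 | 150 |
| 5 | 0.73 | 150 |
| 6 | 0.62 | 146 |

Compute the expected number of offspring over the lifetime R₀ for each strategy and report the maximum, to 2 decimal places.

Strategy 1: R₀ = 0.85×7 + 0.78×63 + 0.62×144 = 144.3700
Strategy 2: R₀ = 0.87×150 + 0.73×150 + 0.62×146 = 330.5200
Highest R₀: strategy 2 with 330.5200.

330.52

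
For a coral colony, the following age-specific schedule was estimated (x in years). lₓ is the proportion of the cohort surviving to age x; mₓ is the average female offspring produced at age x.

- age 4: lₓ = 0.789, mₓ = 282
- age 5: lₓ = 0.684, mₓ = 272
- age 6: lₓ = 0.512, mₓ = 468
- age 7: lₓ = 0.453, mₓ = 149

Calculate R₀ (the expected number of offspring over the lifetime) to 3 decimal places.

R₀ = Σ lₓ mₓ:
  age 4: 0.789 × 282 = 222.4980
  age 5: 0.684 × 272 = 186.0480
  age 6: 0.512 × 468 = 239.6160
  age 7: 0.453 × 149 = 67.4970
R₀ = 222.4980 + 186.0480 + 239.6160 + 67.4970 = 715.6590

715.659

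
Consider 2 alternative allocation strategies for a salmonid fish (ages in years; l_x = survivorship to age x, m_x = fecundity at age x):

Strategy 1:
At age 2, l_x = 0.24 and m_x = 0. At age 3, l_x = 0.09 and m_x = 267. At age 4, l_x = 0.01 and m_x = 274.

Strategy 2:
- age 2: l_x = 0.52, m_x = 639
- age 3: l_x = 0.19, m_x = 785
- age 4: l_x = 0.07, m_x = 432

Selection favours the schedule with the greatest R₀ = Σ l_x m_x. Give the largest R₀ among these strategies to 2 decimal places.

511.67

Strategy 1: R₀ = 0.24×0 + 0.09×267 + 0.01×274 = 26.7700
Strategy 2: R₀ = 0.52×639 + 0.19×785 + 0.07×432 = 511.6700
Highest R₀: strategy 2 with 511.6700.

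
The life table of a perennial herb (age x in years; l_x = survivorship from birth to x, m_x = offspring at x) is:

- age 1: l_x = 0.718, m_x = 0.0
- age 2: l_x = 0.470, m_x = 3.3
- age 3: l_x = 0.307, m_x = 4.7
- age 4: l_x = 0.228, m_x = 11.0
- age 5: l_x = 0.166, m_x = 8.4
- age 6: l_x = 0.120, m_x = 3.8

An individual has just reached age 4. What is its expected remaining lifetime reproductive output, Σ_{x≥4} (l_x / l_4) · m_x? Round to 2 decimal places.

19.12

l_4 = 0.228. Conditional survival from age 4 to x is l_x / l_4.
  x=4: (0.228/0.228) × 11.0 = 11.0000
  x=5: (0.166/0.228) × 8.4 = 6.1158
  x=6: (0.120/0.228) × 3.8 = 2.0000
Sum = 11.0000 + 6.1158 + 2.0000 = 19.1158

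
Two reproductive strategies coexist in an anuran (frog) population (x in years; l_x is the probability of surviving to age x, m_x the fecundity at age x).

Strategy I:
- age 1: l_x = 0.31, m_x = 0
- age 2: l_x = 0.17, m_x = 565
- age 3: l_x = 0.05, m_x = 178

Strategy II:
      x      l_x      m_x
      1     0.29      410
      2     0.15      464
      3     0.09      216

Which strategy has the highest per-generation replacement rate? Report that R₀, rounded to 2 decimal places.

207.94

Strategy I: R₀ = 0.31×0 + 0.17×565 + 0.05×178 = 104.9500
Strategy II: R₀ = 0.29×410 + 0.15×464 + 0.09×216 = 207.9400
Highest R₀: strategy II with 207.9400.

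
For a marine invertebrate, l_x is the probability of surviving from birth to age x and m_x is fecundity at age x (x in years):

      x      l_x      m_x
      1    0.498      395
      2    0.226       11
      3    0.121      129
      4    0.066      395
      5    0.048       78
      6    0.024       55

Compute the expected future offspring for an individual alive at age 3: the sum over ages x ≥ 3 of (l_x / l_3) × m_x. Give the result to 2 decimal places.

386.31

l_3 = 0.121. Conditional survival from age 3 to x is l_x / l_3.
  x=3: (0.121/0.121) × 129 = 129.0000
  x=4: (0.066/0.121) × 395 = 215.4545
  x=5: (0.048/0.121) × 78 = 30.9421
  x=6: (0.024/0.121) × 55 = 10.9091
Sum = 129.0000 + 215.4545 + 30.9421 + 10.9091 = 386.3058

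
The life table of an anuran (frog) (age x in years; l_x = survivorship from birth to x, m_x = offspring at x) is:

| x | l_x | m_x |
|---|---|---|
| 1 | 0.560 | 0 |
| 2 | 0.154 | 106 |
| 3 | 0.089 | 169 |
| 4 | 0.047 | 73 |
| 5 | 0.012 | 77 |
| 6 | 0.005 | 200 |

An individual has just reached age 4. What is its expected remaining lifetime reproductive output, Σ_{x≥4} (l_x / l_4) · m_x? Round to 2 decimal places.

113.94

l_4 = 0.047. Conditional survival from age 4 to x is l_x / l_4.
  x=4: (0.047/0.047) × 73 = 73.0000
  x=5: (0.012/0.047) × 77 = 19.6596
  x=6: (0.005/0.047) × 200 = 21.2766
Sum = 73.0000 + 19.6596 + 21.2766 = 113.9362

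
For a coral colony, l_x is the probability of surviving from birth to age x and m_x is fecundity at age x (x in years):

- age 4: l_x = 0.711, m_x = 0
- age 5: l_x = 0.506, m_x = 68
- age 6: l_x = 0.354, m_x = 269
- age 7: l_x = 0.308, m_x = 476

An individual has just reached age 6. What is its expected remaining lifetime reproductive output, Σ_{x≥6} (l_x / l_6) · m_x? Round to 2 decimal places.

683.15

l_6 = 0.354. Conditional survival from age 6 to x is l_x / l_6.
  x=6: (0.354/0.354) × 269 = 269.0000
  x=7: (0.308/0.354) × 476 = 414.1469
Sum = 269.0000 + 414.1469 = 683.1469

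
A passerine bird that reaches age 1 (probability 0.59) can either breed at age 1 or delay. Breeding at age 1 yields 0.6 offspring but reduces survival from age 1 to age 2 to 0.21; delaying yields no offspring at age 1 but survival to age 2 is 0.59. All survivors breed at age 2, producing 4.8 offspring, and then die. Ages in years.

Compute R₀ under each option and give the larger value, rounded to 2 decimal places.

breed at age 1: R₀ = 0.59 × (0.6 + 0.21 × 4.8) = 0.59 × 1.6080 = 0.9487
delay to age 2: R₀ = 0.59 × (0.59 × 4.8) = 0.59 × 2.8320 = 1.6709
Higher: delay to age 2 (1.6709).

1.67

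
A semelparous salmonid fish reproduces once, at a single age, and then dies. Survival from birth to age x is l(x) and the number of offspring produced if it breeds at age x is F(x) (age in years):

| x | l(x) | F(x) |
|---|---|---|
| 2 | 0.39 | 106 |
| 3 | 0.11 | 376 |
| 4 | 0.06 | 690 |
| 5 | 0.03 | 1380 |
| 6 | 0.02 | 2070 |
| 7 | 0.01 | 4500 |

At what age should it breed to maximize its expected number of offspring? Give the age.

Expected offspring if breeding at age x = l(x) × F(x):
  age 2: 0.39 × 106 = 41.340
  age 3: 0.11 × 376 = 41.360
  age 4: 0.06 × 690 = 41.400
  age 5: 0.03 × 1380 = 41.400
  age 6: 0.02 × 2070 = 41.400
  age 7: 0.01 × 4500 = 45.000
Maximum at age 7 (45.000).

7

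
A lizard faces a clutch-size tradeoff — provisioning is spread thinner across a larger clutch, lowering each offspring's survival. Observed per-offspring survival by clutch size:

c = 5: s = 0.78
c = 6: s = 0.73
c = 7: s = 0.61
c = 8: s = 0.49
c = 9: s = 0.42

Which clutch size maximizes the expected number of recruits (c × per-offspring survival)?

6

Expected recruits = c × s(c):
  c=5: 5 × 0.78 = 3.900
  c=6: 6 × 0.73 = 4.380
  c=7: 7 × 0.61 = 4.270
  c=8: 8 × 0.49 = 3.920
  c=9: 9 × 0.42 = 3.780
Maximum at c = 6 (4.380 recruits).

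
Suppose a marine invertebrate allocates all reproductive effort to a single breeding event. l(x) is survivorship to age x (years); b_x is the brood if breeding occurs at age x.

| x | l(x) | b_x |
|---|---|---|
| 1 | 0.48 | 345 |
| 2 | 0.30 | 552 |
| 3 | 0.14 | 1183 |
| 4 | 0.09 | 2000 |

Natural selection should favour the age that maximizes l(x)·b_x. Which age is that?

4

Expected offspring if breeding at age x = l(x) × b_x:
  age 1: 0.48 × 345 = 165.600
  age 2: 0.30 × 552 = 165.600
  age 3: 0.14 × 1183 = 165.620
  age 4: 0.09 × 2000 = 180.000
Maximum at age 4 (180.000).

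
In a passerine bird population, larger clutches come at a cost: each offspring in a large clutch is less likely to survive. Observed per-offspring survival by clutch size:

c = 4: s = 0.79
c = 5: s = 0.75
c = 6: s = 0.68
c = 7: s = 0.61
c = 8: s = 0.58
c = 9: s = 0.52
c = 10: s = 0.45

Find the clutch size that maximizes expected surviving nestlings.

Expected surviving nestlings = c × s(c):
  c=4: 4 × 0.79 = 3.160
  c=5: 5 × 0.75 = 3.750
  c=6: 6 × 0.68 = 4.080
  c=7: 7 × 0.61 = 4.270
  c=8: 8 × 0.58 = 4.640
  c=9: 9 × 0.52 = 4.680
  c=10: 10 × 0.45 = 4.500
Maximum at c = 9 (4.680 surviving nestlings).

9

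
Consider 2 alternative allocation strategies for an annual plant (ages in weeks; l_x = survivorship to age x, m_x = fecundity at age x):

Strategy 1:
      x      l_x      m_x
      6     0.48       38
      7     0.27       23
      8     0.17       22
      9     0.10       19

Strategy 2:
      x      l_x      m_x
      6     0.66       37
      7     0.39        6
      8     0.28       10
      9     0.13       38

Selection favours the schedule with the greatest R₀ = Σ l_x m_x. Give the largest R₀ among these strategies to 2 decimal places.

34.50

Strategy 1: R₀ = 0.48×38 + 0.27×23 + 0.17×22 + 0.10×19 = 30.0900
Strategy 2: R₀ = 0.66×37 + 0.39×6 + 0.28×10 + 0.13×38 = 34.5000
Highest R₀: strategy 2 with 34.5000.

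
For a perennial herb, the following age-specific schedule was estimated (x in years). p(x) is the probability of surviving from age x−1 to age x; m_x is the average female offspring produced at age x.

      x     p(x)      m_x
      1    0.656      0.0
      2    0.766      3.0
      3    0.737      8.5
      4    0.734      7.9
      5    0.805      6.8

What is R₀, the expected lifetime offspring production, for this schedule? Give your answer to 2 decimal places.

Survivorship from birth: l_x = p_1·p_2·…·p_x.
  l_1 = 0.65600
  l_2 = 0.50250
  l_3 = 0.37034
  l_4 = 0.27183
  l_5 = 0.21882
R₀ = Σ l_x m_x:
  age 1: 0.65600 × 0.0 = 0.0000
  age 2: 0.50250 × 3.0 = 1.5075
  age 3: 0.37034 × 8.5 = 3.1479
  age 4: 0.27183 × 7.9 = 2.1475
  age 5: 0.21882 × 6.8 = 1.4880
R₀ = 0.0000 + 1.5075 + 3.1479 + 2.1475 + 1.4880 = 8.2908

8.29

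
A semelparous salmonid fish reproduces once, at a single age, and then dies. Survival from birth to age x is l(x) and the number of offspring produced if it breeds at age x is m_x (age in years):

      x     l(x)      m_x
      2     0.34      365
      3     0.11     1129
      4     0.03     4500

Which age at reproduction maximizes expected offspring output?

4

Expected offspring if breeding at age x = l(x) × m_x:
  age 2: 0.34 × 365 = 124.100
  age 3: 0.11 × 1129 = 124.190
  age 4: 0.03 × 4500 = 135.000
Maximum at age 4 (135.000).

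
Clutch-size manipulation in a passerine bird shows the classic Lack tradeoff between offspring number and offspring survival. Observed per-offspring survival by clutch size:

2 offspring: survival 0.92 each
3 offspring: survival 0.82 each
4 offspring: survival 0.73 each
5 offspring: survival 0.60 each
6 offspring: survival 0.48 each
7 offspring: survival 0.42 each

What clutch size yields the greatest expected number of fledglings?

Expected fledglings = c × s(c):
  c=2: 2 × 0.92 = 1.840
  c=3: 3 × 0.82 = 2.460
  c=4: 4 × 0.73 = 2.920
  c=5: 5 × 0.60 = 3.000
  c=6: 6 × 0.48 = 2.880
  c=7: 7 × 0.42 = 2.940
Maximum at c = 5 (3.000 fledglings).

5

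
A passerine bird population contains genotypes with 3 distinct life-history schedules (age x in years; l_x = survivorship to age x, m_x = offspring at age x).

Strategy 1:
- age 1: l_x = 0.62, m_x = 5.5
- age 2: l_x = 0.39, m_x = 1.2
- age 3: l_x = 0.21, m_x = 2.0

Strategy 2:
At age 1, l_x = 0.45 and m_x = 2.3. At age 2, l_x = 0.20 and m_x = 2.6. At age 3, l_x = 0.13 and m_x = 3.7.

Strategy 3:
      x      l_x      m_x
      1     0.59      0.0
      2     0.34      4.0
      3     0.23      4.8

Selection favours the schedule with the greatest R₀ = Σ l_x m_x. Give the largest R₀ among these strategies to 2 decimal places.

Strategy 1: R₀ = 0.62×5.5 + 0.39×1.2 + 0.21×2.0 = 4.2980
Strategy 2: R₀ = 0.45×2.3 + 0.20×2.6 + 0.13×3.7 = 2.0360
Strategy 3: R₀ = 0.59×0.0 + 0.34×4.0 + 0.23×4.8 = 2.4640
Highest R₀: strategy 1 with 4.2980.

4.30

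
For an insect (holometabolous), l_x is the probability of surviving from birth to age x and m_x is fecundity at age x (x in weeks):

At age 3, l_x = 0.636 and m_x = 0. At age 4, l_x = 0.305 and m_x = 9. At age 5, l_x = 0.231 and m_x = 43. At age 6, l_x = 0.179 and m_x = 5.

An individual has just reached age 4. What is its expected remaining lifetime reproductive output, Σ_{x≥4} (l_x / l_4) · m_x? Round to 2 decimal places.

l_4 = 0.305. Conditional survival from age 4 to x is l_x / l_4.
  x=4: (0.305/0.305) × 9 = 9.0000
  x=5: (0.231/0.305) × 43 = 32.5672
  x=6: (0.179/0.305) × 5 = 2.9344
Sum = 9.0000 + 32.5672 + 2.9344 = 44.5016

44.50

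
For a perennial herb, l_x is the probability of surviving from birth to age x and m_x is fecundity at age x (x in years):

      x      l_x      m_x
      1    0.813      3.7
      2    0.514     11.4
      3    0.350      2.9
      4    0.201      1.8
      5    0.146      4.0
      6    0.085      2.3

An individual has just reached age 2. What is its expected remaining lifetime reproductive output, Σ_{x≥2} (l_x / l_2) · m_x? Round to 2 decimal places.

15.60

l_2 = 0.514. Conditional survival from age 2 to x is l_x / l_2.
  x=2: (0.514/0.514) × 11.4 = 11.4000
  x=3: (0.350/0.514) × 2.9 = 1.9747
  x=4: (0.201/0.514) × 1.8 = 0.7039
  x=5: (0.146/0.514) × 4.0 = 1.1362
  x=6: (0.085/0.514) × 2.3 = 0.3804
Sum = 11.4000 + 1.9747 + 0.7039 + 1.1362 + 0.3804 = 15.5951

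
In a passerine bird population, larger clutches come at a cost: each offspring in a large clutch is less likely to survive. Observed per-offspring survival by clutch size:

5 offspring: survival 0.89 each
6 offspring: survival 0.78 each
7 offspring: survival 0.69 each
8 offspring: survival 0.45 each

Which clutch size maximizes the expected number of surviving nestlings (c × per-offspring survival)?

7

Expected surviving nestlings = c × s(c):
  c=5: 5 × 0.89 = 4.450
  c=6: 6 × 0.78 = 4.680
  c=7: 7 × 0.69 = 4.830
  c=8: 8 × 0.45 = 3.600
Maximum at c = 7 (4.830 surviving nestlings).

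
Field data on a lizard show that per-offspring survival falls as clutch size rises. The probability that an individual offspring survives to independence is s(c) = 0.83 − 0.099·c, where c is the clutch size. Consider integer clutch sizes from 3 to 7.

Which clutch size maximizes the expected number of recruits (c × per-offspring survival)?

Expected recruits = c × s(c):
  c=3: 3 × 0.533 = 1.599
  c=4: 4 × 0.434 = 1.736
  c=5: 5 × 0.335 = 1.675
  c=6: 6 × 0.236 = 1.416
  c=7: 7 × 0.137 = 0.959
Maximum at c = 4 (1.736 recruits).

4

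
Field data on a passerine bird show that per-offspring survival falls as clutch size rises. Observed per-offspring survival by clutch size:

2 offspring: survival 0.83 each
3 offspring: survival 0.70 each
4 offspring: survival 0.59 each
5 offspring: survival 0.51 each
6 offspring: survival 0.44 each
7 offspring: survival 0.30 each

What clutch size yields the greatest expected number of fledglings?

Expected fledglings = c × s(c):
  c=2: 2 × 0.83 = 1.660
  c=3: 3 × 0.70 = 2.100
  c=4: 4 × 0.59 = 2.360
  c=5: 5 × 0.51 = 2.550
  c=6: 6 × 0.44 = 2.640
  c=7: 7 × 0.30 = 2.100
Maximum at c = 6 (2.640 fledglings).

6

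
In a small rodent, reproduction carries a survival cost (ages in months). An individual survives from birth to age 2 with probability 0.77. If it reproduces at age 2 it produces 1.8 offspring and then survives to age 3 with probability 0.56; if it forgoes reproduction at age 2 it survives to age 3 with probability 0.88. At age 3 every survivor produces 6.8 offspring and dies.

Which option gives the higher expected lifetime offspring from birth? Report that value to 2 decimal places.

breed at age 2: R₀ = 0.77 × (1.8 + 0.56 × 6.8) = 0.77 × 5.6080 = 4.3182
delay to age 3: R₀ = 0.77 × (0.88 × 6.8) = 0.77 × 5.9840 = 4.6077
Higher: delay to age 3 (4.6077).

4.61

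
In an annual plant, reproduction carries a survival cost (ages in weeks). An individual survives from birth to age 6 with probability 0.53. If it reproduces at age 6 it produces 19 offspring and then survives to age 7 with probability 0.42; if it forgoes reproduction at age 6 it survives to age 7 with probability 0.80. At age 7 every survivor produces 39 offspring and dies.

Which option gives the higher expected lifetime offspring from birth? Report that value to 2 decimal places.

18.75

breed at age 6: R₀ = 0.53 × (19 + 0.42 × 39) = 0.53 × 35.3800 = 18.7514
delay to age 7: R₀ = 0.53 × (0.80 × 39) = 0.53 × 31.2000 = 16.5360
Higher: breed at age 6 (18.7514).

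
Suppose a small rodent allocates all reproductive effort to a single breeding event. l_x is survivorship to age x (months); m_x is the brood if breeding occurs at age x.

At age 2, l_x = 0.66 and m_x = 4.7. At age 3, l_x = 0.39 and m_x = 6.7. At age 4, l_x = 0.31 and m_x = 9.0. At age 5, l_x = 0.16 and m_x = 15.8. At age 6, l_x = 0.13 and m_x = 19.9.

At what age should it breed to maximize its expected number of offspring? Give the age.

Expected offspring if breeding at age x = l_x × m_x:
  age 2: 0.66 × 4.7 = 3.102
  age 3: 0.39 × 6.7 = 2.613
  age 4: 0.31 × 9.0 = 2.790
  age 5: 0.16 × 15.8 = 2.528
  age 6: 0.13 × 19.9 = 2.587
Maximum at age 2 (3.102).

2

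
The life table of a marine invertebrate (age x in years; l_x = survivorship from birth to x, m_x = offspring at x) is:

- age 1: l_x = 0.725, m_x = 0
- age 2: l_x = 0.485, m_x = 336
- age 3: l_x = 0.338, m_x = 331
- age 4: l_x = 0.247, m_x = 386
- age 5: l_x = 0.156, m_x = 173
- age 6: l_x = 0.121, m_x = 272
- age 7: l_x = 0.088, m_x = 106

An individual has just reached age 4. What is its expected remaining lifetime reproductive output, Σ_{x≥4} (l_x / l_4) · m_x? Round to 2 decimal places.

l_4 = 0.247. Conditional survival from age 4 to x is l_x / l_4.
  x=4: (0.247/0.247) × 386 = 386.0000
  x=5: (0.156/0.247) × 173 = 109.2632
  x=6: (0.121/0.247) × 272 = 133.2470
  x=7: (0.088/0.247) × 106 = 37.7652
Sum = 386.0000 + 109.2632 + 133.2470 + 37.7652 = 666.2753

666.28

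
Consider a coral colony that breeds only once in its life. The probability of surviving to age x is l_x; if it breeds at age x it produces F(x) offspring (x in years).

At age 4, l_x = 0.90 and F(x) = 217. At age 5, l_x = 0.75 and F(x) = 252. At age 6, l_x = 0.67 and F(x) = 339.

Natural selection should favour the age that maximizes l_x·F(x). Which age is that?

6

Expected offspring if breeding at age x = l_x × F(x):
  age 4: 0.90 × 217 = 195.300
  age 5: 0.75 × 252 = 189.000
  age 6: 0.67 × 339 = 227.130
Maximum at age 6 (227.130).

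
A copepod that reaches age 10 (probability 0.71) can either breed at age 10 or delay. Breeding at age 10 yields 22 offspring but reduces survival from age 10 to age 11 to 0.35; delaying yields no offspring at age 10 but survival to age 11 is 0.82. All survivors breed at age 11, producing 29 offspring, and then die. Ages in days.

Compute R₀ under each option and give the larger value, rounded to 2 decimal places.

breed at age 10: R₀ = 0.71 × (22 + 0.35 × 29) = 0.71 × 32.1500 = 22.8265
delay to age 11: R₀ = 0.71 × (0.82 × 29) = 0.71 × 23.7800 = 16.8838
Higher: breed at age 10 (22.8265).

22.83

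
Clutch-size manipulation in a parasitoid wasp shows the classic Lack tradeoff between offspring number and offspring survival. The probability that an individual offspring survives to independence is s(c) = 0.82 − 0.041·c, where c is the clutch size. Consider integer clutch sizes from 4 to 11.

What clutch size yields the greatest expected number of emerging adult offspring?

10

Expected emerging adult offspring = c × s(c):
  c=4: 4 × 0.656 = 2.624
  c=5: 5 × 0.615 = 3.075
  c=6: 6 × 0.574 = 3.444
  c=7: 7 × 0.533 = 3.731
  c=8: 8 × 0.492 = 3.936
  c=9: 9 × 0.451 = 4.059
  c=10: 10 × 0.410 = 4.100
  c=11: 11 × 0.369 = 4.059
Maximum at c = 10 (4.100 emerging adult offspring).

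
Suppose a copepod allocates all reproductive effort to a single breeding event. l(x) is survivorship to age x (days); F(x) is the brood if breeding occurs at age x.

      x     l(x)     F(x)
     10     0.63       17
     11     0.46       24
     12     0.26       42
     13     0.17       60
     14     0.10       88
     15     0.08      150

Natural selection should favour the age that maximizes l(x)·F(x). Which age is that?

Expected offspring if breeding at age x = l(x) × F(x):
  age 10: 0.63 × 17 = 10.710
  age 11: 0.46 × 24 = 11.040
  age 12: 0.26 × 42 = 10.920
  age 13: 0.17 × 60 = 10.200
  age 14: 0.10 × 88 = 8.800
  age 15: 0.08 × 150 = 12.000
Maximum at age 15 (12.000).

15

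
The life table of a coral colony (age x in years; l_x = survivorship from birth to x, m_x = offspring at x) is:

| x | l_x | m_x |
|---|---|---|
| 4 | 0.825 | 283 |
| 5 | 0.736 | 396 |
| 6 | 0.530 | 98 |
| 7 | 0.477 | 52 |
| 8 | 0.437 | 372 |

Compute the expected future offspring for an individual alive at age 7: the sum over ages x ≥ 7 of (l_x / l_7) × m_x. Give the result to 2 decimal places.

l_7 = 0.477. Conditional survival from age 7 to x is l_x / l_7.
  x=7: (0.477/0.477) × 52 = 52.0000
  x=8: (0.437/0.477) × 372 = 340.8050
Sum = 52.0000 + 340.8050 = 392.8050

392.81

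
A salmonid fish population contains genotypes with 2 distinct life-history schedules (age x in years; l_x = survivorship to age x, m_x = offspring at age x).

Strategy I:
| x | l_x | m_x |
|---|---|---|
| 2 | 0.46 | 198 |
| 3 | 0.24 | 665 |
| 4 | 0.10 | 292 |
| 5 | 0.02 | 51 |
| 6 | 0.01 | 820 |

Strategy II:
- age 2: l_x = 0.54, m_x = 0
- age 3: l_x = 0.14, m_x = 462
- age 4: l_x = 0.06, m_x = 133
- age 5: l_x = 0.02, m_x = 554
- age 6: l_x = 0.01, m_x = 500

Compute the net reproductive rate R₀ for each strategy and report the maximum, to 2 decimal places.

Strategy I: R₀ = 0.46×198 + 0.24×665 + 0.10×292 + 0.02×51 + 0.01×820 = 289.1000
Strategy II: R₀ = 0.54×0 + 0.14×462 + 0.06×133 + 0.02×554 + 0.01×500 = 88.7400
Highest R₀: strategy I with 289.1000.

289.10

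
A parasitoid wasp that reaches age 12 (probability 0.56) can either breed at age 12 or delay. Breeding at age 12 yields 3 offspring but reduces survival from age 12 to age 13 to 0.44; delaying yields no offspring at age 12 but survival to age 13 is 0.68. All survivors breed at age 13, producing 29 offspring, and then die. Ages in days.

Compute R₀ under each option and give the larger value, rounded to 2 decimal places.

breed at age 12: R₀ = 0.56 × (3 + 0.44 × 29) = 0.56 × 15.7600 = 8.8256
delay to age 13: R₀ = 0.56 × (0.68 × 29) = 0.56 × 19.7200 = 11.0432
Higher: delay to age 13 (11.0432).

11.04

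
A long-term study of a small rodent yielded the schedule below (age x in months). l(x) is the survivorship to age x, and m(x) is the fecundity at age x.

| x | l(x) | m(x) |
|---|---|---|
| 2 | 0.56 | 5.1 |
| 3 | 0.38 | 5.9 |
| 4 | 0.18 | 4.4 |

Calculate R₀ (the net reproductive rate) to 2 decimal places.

5.89

R₀ = Σ l(x) m(x):
  age 2: 0.56 × 5.1 = 2.8560
  age 3: 0.38 × 5.9 = 2.2420
  age 4: 0.18 × 4.4 = 0.7920
R₀ = 2.8560 + 2.2420 + 0.7920 = 5.8900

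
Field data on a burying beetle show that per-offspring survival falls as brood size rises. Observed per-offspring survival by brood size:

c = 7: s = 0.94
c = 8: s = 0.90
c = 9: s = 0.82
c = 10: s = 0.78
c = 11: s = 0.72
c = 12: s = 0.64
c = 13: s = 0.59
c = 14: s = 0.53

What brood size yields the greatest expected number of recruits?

11

Expected recruits = c × s(c):
  c=7: 7 × 0.94 = 6.580
  c=8: 8 × 0.90 = 7.200
  c=9: 9 × 0.82 = 7.380
  c=10: 10 × 0.78 = 7.800
  c=11: 11 × 0.72 = 7.920
  c=12: 12 × 0.64 = 7.680
  c=13: 13 × 0.59 = 7.670
  c=14: 14 × 0.53 = 7.420
Maximum at c = 11 (7.920 recruits).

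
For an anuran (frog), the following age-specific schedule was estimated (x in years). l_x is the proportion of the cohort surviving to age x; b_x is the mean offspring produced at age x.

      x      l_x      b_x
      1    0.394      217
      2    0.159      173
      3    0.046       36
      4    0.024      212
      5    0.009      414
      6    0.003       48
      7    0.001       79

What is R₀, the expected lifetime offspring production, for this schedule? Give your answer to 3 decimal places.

R₀ = Σ l_x b_x:
  age 1: 0.394 × 217 = 85.4980
  age 2: 0.159 × 173 = 27.5070
  age 3: 0.046 × 36 = 1.6560
  age 4: 0.024 × 212 = 5.0880
  age 5: 0.009 × 414 = 3.7260
  age 6: 0.003 × 48 = 0.1440
  age 7: 0.001 × 79 = 0.0790
R₀ = 85.4980 + 27.5070 + 1.6560 + 5.0880 + 3.7260 + 0.1440 + 0.0790 = 123.6980

123.698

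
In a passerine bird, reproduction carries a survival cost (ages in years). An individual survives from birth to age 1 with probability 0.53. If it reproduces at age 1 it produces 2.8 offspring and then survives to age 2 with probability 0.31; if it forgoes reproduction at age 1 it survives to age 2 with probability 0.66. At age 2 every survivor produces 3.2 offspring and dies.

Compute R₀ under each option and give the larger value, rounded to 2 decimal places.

breed at age 1: R₀ = 0.53 × (2.8 + 0.31 × 3.2) = 0.53 × 3.7920 = 2.0098
delay to age 2: R₀ = 0.53 × (0.66 × 3.2) = 0.53 × 2.1120 = 1.1194
Higher: breed at age 1 (2.0098).

2.01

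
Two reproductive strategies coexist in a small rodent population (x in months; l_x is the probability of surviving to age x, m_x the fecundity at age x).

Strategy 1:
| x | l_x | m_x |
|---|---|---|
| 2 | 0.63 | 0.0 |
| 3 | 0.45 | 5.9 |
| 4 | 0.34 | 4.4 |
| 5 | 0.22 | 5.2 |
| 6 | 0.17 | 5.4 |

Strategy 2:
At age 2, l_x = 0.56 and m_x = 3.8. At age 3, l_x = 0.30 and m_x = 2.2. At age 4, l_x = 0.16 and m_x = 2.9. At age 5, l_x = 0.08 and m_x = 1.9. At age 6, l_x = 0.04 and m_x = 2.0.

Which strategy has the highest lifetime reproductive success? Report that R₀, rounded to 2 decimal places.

Strategy 1: R₀ = 0.63×0.0 + 0.45×5.9 + 0.34×4.4 + 0.22×5.2 + 0.17×5.4 = 6.2130
Strategy 2: R₀ = 0.56×3.8 + 0.30×2.2 + 0.16×2.9 + 0.08×1.9 + 0.04×2.0 = 3.4840
Highest R₀: strategy 1 with 6.2130.

6.21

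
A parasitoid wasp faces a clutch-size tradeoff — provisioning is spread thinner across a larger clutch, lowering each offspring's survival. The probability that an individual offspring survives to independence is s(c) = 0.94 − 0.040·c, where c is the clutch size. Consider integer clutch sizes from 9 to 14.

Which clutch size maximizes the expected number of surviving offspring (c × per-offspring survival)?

Expected surviving offspring = c × s(c):
  c=9: 9 × 0.580 = 5.220
  c=10: 10 × 0.540 = 5.400
  c=11: 11 × 0.500 = 5.500
  c=12: 12 × 0.460 = 5.520
  c=13: 13 × 0.420 = 5.460
  c=14: 14 × 0.380 = 5.320
Maximum at c = 12 (5.520 surviving offspring).

12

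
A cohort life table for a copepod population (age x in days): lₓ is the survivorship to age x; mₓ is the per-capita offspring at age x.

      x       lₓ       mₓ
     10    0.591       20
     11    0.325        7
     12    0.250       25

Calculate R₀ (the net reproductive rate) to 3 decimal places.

R₀ = Σ lₓ mₓ:
  age 10: 0.591 × 20 = 11.8200
  age 11: 0.325 × 7 = 2.2750
  age 12: 0.250 × 25 = 6.2500
R₀ = 11.8200 + 2.2750 + 6.2500 = 20.3450

20.345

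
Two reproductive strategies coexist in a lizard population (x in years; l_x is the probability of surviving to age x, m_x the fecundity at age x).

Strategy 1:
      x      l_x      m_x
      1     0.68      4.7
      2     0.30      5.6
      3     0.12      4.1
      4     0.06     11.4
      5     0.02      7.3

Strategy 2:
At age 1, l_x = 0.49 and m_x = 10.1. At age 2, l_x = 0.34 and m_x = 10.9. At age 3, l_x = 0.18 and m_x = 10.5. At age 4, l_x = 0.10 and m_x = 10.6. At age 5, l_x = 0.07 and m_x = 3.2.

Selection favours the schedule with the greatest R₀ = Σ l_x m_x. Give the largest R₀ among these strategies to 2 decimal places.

11.83

Strategy 1: R₀ = 0.68×4.7 + 0.30×5.6 + 0.12×4.1 + 0.06×11.4 + 0.02×7.3 = 6.1980
Strategy 2: R₀ = 0.49×10.1 + 0.34×10.9 + 0.18×10.5 + 0.10×10.6 + 0.07×3.2 = 11.8290
Highest R₀: strategy 2 with 11.8290.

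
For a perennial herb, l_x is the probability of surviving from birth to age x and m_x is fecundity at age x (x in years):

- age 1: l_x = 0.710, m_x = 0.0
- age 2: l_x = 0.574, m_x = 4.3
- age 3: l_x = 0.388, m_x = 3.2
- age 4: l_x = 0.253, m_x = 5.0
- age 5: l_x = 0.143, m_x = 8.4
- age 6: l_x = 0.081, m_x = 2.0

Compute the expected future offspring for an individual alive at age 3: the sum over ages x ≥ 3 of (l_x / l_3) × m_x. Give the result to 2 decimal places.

9.97

l_3 = 0.388. Conditional survival from age 3 to x is l_x / l_3.
  x=3: (0.388/0.388) × 3.2 = 3.2000
  x=4: (0.253/0.388) × 5.0 = 3.2603
  x=5: (0.143/0.388) × 8.4 = 3.0959
  x=6: (0.081/0.388) × 2.0 = 0.4175
Sum = 3.2000 + 3.2603 + 3.0959 + 0.4175 = 9.9737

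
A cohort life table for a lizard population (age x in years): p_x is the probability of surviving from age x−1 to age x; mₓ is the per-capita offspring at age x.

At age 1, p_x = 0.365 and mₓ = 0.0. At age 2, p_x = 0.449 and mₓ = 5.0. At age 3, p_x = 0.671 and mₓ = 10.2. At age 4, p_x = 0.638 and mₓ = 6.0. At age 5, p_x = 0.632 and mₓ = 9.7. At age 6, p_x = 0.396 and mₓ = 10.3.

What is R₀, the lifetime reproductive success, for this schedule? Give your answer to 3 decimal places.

Survivorship from birth: l_x = p_1·p_2·…·p_x.
  l_1 = 0.36500
  l_2 = 0.16389
  l_3 = 0.10997
  l_4 = 0.07016
  l_5 = 0.04434
  l_6 = 0.01756
R₀ = Σ l_x mₓ:
  age 1: 0.36500 × 0.0 = 0.0000
  age 2: 0.16389 × 5.0 = 0.8195
  age 3: 0.10997 × 10.2 = 1.1217
  age 4: 0.07016 × 6.0 = 0.4210
  age 5: 0.04434 × 9.7 = 0.4301
  age 6: 0.01756 × 10.3 = 0.1809
R₀ = 0.0000 + 0.8195 + 1.1217 + 0.4210 + 0.4301 + 0.1809 = 2.9731

2.973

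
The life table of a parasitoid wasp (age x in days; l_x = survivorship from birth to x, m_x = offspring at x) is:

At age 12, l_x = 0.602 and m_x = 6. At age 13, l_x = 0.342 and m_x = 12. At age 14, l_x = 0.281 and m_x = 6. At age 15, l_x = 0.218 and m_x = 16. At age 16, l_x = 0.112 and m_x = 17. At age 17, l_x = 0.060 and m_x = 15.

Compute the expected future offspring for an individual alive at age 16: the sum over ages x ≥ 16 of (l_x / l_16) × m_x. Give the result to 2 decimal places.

25.04

l_16 = 0.112. Conditional survival from age 16 to x is l_x / l_16.
  x=16: (0.112/0.112) × 17 = 17.0000
  x=17: (0.060/0.112) × 15 = 8.0357
Sum = 17.0000 + 8.0357 = 25.0357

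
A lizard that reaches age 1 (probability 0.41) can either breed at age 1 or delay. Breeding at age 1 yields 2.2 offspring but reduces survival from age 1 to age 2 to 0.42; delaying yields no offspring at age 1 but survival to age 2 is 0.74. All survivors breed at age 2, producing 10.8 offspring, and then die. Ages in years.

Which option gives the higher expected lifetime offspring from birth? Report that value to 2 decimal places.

breed at age 1: R₀ = 0.41 × (2.2 + 0.42 × 10.8) = 0.41 × 6.7360 = 2.7618
delay to age 2: R₀ = 0.41 × (0.74 × 10.8) = 0.41 × 7.9920 = 3.2767
Higher: delay to age 2 (3.2767).

3.28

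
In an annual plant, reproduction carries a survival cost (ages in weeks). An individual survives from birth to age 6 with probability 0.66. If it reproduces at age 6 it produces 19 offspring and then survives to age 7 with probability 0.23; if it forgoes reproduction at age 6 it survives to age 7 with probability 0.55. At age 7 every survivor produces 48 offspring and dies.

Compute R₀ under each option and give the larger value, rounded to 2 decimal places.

breed at age 6: R₀ = 0.66 × (19 + 0.23 × 48) = 0.66 × 30.0400 = 19.8264
delay to age 7: R₀ = 0.66 × (0.55 × 48) = 0.66 × 26.4000 = 17.4240
Higher: breed at age 6 (19.8264).

19.83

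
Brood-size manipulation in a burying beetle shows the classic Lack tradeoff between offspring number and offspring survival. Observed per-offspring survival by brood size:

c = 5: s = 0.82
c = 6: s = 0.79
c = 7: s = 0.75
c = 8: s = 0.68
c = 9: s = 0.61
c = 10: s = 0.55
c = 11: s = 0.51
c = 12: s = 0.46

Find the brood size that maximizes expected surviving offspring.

11

Expected surviving offspring = c × s(c):
  c=5: 5 × 0.82 = 4.100
  c=6: 6 × 0.79 = 4.740
  c=7: 7 × 0.75 = 5.250
  c=8: 8 × 0.68 = 5.440
  c=9: 9 × 0.61 = 5.490
  c=10: 10 × 0.55 = 5.500
  c=11: 11 × 0.51 = 5.610
  c=12: 12 × 0.46 = 5.520
Maximum at c = 11 (5.610 surviving offspring).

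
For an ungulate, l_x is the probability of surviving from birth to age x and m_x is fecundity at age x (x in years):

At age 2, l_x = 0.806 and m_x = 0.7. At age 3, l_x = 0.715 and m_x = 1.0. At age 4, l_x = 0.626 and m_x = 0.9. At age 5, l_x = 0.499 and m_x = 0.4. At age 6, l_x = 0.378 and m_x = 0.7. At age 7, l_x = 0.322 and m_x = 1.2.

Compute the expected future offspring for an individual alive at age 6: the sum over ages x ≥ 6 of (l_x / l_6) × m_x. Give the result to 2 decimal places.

1.72

l_6 = 0.378. Conditional survival from age 6 to x is l_x / l_6.
  x=6: (0.378/0.378) × 0.7 = 0.7000
  x=7: (0.322/0.378) × 1.2 = 1.0222
Sum = 0.7000 + 1.0222 = 1.7222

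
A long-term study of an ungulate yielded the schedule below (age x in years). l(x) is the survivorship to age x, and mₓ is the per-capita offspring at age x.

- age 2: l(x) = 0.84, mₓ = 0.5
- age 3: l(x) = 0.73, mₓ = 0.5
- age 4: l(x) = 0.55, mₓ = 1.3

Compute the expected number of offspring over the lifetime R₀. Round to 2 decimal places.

R₀ = Σ l(x) mₓ:
  age 2: 0.84 × 0.5 = 0.4200
  age 3: 0.73 × 0.5 = 0.3650
  age 4: 0.55 × 1.3 = 0.7150
R₀ = 0.4200 + 0.3650 + 0.7150 = 1.5000

1.50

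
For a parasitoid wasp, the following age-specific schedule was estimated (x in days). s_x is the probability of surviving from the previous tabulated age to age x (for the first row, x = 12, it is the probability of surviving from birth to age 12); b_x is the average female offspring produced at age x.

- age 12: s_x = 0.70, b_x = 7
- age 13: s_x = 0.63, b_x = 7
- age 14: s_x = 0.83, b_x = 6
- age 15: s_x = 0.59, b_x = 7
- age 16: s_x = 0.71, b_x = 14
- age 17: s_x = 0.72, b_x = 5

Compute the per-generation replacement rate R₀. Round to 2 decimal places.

Survivorship from birth: l_x = s_12·s_13·…·s_x.
  l_12 = 0.70000
  l_13 = 0.44100
  l_14 = 0.36603
  l_15 = 0.21596
  l_16 = 0.15333
  l_17 = 0.11040
R₀ = Σ l_x b_x:
  age 12: 0.70000 × 7 = 4.9000
  age 13: 0.44100 × 7 = 3.0870
  age 14: 0.36603 × 6 = 2.1962
  age 15: 0.21596 × 7 = 1.5117
  age 16: 0.15333 × 14 = 2.1466
  age 17: 0.11040 × 5 = 0.5520
R₀ = 4.9000 + 3.0870 + 2.1962 + 1.5117 + 2.1466 + 0.5520 = 14.3935

14.39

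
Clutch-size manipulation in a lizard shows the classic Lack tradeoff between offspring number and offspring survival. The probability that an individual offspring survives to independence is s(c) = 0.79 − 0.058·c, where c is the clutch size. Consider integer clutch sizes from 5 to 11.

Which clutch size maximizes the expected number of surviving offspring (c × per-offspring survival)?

7

Expected surviving offspring = c × s(c):
  c=5: 5 × 0.500 = 2.500
  c=6: 6 × 0.442 = 2.652
  c=7: 7 × 0.384 = 2.688
  c=8: 8 × 0.326 = 2.608
  c=9: 9 × 0.268 = 2.412
  c=10: 10 × 0.210 = 2.100
  c=11: 11 × 0.152 = 1.672
Maximum at c = 7 (2.688 surviving offspring).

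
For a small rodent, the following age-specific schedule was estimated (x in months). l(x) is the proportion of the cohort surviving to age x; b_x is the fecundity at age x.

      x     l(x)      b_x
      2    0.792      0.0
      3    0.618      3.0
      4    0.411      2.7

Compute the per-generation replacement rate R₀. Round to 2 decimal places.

2.96

R₀ = Σ l(x) b_x:
  age 2: 0.792 × 0.0 = 0.0000
  age 3: 0.618 × 3.0 = 1.8540
  age 4: 0.411 × 2.7 = 1.1097
R₀ = 0.0000 + 1.8540 + 1.1097 = 2.9637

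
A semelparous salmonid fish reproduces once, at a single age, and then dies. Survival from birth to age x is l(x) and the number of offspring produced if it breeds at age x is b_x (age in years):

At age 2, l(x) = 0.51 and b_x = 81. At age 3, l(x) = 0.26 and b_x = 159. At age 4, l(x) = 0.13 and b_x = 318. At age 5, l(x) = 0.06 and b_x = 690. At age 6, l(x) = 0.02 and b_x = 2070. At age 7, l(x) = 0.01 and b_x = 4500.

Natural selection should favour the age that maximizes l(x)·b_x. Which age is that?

Expected offspring if breeding at age x = l(x) × b_x:
  age 2: 0.51 × 81 = 41.310
  age 3: 0.26 × 159 = 41.340
  age 4: 0.13 × 318 = 41.340
  age 5: 0.06 × 690 = 41.400
  age 6: 0.02 × 2070 = 41.400
  age 7: 0.01 × 4500 = 45.000
Maximum at age 7 (45.000).

7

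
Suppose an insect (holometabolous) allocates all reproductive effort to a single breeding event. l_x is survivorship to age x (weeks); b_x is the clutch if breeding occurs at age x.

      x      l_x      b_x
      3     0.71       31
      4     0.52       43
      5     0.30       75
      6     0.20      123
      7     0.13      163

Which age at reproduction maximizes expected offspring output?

Expected offspring if breeding at age x = l_x × b_x:
  age 3: 0.71 × 31 = 22.010
  age 4: 0.52 × 43 = 22.360
  age 5: 0.30 × 75 = 22.500
  age 6: 0.20 × 123 = 24.600
  age 7: 0.13 × 163 = 21.190
Maximum at age 6 (24.600).

6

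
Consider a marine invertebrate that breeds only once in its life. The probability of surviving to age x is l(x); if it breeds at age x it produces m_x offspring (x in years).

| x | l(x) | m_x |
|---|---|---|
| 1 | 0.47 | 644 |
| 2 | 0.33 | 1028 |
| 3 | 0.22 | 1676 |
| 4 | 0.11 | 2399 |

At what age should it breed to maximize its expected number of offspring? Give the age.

Expected offspring if breeding at age x = l(x) × m_x:
  age 1: 0.47 × 644 = 302.680
  age 2: 0.33 × 1028 = 339.240
  age 3: 0.22 × 1676 = 368.720
  age 4: 0.11 × 2399 = 263.890
Maximum at age 3 (368.720).

3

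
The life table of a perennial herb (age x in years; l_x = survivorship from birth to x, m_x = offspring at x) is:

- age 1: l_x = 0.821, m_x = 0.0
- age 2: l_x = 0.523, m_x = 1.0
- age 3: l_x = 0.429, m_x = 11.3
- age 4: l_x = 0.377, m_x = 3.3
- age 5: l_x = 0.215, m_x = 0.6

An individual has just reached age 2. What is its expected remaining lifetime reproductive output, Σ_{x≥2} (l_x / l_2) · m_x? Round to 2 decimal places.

12.89

l_2 = 0.523. Conditional survival from age 2 to x is l_x / l_2.
  x=2: (0.523/0.523) × 1.0 = 1.0000
  x=3: (0.429/0.523) × 11.3 = 9.2690
  x=4: (0.377/0.523) × 3.3 = 2.3788
  x=5: (0.215/0.523) × 0.6 = 0.2467
Sum = 1.0000 + 9.2690 + 2.3788 + 0.2467 = 12.8945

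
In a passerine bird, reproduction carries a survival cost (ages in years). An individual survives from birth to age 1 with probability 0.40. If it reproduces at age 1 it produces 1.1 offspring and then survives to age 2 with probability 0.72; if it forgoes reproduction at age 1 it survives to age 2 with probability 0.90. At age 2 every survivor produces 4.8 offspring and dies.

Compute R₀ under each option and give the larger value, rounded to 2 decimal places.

1.82

breed at age 1: R₀ = 0.40 × (1.1 + 0.72 × 4.8) = 0.40 × 4.5560 = 1.8224
delay to age 2: R₀ = 0.40 × (0.90 × 4.8) = 0.40 × 4.3200 = 1.7280
Higher: breed at age 1 (1.8224).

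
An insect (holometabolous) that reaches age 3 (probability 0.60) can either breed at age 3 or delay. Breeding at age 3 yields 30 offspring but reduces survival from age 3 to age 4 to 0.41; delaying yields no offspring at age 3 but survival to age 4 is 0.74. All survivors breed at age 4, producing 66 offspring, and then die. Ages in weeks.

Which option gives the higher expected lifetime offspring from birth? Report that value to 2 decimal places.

breed at age 3: R₀ = 0.60 × (30 + 0.41 × 66) = 0.60 × 57.0600 = 34.2360
delay to age 4: R₀ = 0.60 × (0.74 × 66) = 0.60 × 48.8400 = 29.3040
Higher: breed at age 3 (34.2360).

34.24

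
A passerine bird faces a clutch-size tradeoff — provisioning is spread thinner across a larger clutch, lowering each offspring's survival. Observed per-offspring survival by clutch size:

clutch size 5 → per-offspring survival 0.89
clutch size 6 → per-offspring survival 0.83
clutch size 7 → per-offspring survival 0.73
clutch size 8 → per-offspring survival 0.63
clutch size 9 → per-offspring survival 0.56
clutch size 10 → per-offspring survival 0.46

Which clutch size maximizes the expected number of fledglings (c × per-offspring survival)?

7

Expected fledglings = c × s(c):
  c=5: 5 × 0.89 = 4.450
  c=6: 6 × 0.83 = 4.980
  c=7: 7 × 0.73 = 5.110
  c=8: 8 × 0.63 = 5.040
  c=9: 9 × 0.56 = 5.040
  c=10: 10 × 0.46 = 4.600
Maximum at c = 7 (5.110 fledglings).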